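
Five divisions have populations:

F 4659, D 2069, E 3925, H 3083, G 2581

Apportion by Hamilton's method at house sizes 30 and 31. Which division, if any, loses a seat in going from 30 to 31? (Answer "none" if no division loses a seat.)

At 30 seats: F 8, D 4, E 7, H 6, G 5.
At 31 seats: F 9, D 4, E 7, H 6, G 5.
No division's allocation decreased.

none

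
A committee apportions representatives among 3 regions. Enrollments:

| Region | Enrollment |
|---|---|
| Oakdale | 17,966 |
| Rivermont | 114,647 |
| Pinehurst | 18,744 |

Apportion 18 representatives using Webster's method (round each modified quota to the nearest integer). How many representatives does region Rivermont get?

14

Standard divisor 151357/18 ≈ 8408.722; standard quotas: Oakdale 2.137, Rivermont 13.634, Pinehurst 2.229.
Rounding to the nearest integer gives Oakdale 2, Rivermont 14, Pinehurst 2 — total 18, matching the house size, so no adjustment is needed.
Rivermont receives 14.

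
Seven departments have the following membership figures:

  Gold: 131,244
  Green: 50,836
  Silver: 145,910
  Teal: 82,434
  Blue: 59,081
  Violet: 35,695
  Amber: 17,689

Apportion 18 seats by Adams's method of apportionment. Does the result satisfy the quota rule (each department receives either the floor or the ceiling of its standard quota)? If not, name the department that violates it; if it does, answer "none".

Standard quotas: Gold 4.518, Green 1.750, Silver 5.023, Teal 2.838, Blue 2.034, Violet 1.229, Amber 0.609.
Adams allocation: Gold 4, Green 2, Silver 5, Teal 3, Blue 2, Violet 1, Amber 1.
Every allocation lies between the lower and upper quota.

none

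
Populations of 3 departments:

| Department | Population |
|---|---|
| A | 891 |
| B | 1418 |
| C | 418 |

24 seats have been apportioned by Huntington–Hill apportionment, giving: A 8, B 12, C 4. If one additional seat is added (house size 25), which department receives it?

B

Priority for the next seat is population ÷ (√(s·(s+1))).
Priorities: A 105.005, B 113.531, C 93.468.
Highest priority: B.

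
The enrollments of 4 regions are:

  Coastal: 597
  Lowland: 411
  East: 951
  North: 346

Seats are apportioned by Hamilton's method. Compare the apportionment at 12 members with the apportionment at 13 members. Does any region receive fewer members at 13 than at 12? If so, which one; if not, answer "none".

At 12 seats: Coastal 3, Lowland 2, East 5, North 2.
At 13 seats: Coastal 4, Lowland 2, East 5, North 2.
No region's allocation decreased.

none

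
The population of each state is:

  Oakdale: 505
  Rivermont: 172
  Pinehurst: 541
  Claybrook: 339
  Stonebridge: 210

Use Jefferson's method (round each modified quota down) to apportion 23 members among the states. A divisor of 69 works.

Oakdale: 7, Rivermont: 2, Pinehurst: 7, Claybrook: 4, Stonebridge: 3

With modified divisor 69: modified quotas Oakdale 7.319, Rivermont 2.493, Pinehurst 7.841, Claybrook 4.913, Stonebridge 3.043.
Rounding down: Oakdale 7, Rivermont 2, Pinehurst 7, Claybrook 4, Stonebridge 3 (total 23).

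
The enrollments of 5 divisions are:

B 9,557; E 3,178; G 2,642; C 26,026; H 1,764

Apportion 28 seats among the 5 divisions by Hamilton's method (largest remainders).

Standard divisor: 43167 ÷ 28 ≈ 1541.679.
Standard quotas: B 6.1991, E 2.0614, G 1.7137, C 16.8816, H 1.1442.
Lower quotas: B 6, E 2, G 1, C 16, H 1 (sum 26, leaving 2 seats).
Remainders in descending order: C 0.8816, G 0.7137, B 0.1991, H 0.1442, E 0.0614.
Largest remainders: C, G receive the extra seats.

B 6, E 2, G 2, C 17, H 1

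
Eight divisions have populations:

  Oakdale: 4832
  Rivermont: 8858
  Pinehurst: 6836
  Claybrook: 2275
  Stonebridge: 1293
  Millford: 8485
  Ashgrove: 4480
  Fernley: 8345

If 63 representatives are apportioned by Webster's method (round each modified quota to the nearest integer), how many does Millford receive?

12

Standard divisor 45404/63 ≈ 720.698; standard quotas: Oakdale 6.705, Rivermont 12.291, Pinehurst 9.485, Claybrook 3.157, Stonebridge 1.794, Millford 11.773, Ashgrove 6.216, Fernley 11.579.
Rounding to the nearest integer gives Oakdale 7, Rivermont 12, Pinehurst 9, Claybrook 3, Stonebridge 2, Millford 12, Ashgrove 6, Fernley 12 — total 63, matching the house size, so no adjustment is needed.
Millford receives 12.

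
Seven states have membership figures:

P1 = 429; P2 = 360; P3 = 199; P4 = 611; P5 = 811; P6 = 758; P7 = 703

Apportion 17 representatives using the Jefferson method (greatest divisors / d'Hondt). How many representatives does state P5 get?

4

Standard divisor 3871/17 ≈ 227.706; standard quotas: P1 1.884, P2 1.581, P3 0.874, P4 2.683, P5 3.562, P6 3.329, P7 3.087.
Rounding down gives 1, 1, 0, 2, 3, 3, 3 = 13 seats, so the divisor must be adjusted.
With modified divisor 194: modified quotas P1 2.211, P2 1.856, P3 1.026, P4 3.149, P5 4.180, P6 3.907, P7 3.624.
Rounding down: P1 2, P2 1, P3 1, P4 3, P5 4, P6 3, P7 3 (total 17).
P5 receives 4.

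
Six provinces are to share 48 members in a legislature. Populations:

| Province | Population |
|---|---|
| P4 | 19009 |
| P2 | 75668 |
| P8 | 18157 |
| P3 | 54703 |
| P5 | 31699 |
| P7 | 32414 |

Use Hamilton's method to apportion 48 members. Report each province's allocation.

Standard divisor: 231650 ÷ 48 ≈ 4826.042.
Standard quotas: P4 3.9388, P2 15.6791, P8 3.7623, P3 11.3350, P5 6.5683, P7 6.7165.
Lower quotas: P4 3, P2 15, P8 3, P3 11, P5 6, P7 6 (sum 44, leaving 4 seats).
Remainders in descending order: P4 0.9388, P8 0.7623, P7 0.7165, P2 0.6791, P5 0.5683, P3 0.3350.
The surplus seats go to P4, P8, P7, P2.

P4=4, P2=16, P8=4, P3=11, P5=6, P7=7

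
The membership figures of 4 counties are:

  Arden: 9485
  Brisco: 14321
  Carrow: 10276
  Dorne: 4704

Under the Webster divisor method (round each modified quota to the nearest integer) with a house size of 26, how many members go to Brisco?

10

Standard divisor 38786/26 ≈ 1491.769; standard quotas: Arden 6.358, Brisco 9.600, Carrow 6.888, Dorne 3.153.
Rounding to the nearest integer gives Arden 6, Brisco 10, Carrow 7, Dorne 3 — total 26, matching the house size, so no adjustment is needed.
Brisco receives 10.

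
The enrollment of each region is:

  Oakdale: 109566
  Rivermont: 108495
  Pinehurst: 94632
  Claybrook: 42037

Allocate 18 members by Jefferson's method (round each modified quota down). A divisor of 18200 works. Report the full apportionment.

With modified divisor 18200: modified quotas Oakdale 6.020, Rivermont 5.961, Pinehurst 5.200, Claybrook 2.310.
Rounding down: Oakdale 6, Rivermont 5, Pinehurst 5, Claybrook 2 (total 18).

Oakdale: 6, Rivermont: 5, Pinehurst: 5, Claybrook: 2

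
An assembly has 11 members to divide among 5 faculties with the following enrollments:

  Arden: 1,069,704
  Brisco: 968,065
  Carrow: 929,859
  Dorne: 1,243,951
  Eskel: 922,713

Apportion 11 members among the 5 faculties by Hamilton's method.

Total 5134292; standard divisor 5134292/11 ≈ 466753.818.
Standard quotas: Arden 2.2918, Brisco 2.0740, Carrow 1.9922, Dorne 2.6651, Eskel 1.9769.
Lower quotas: Arden 2, Brisco 2, Carrow 1, Dorne 2, Eskel 1 (sum 8, leaving 3 seats).
Remainders in descending order: Carrow 0.9922, Eskel 0.9769, Dorne 0.6651, Arden 0.2918, Brisco 0.0740.
Largest remainders: Carrow, Eskel, Dorne receive the extra seats.

Arden 2, Brisco 2, Carrow 2, Dorne 3, Eskel 2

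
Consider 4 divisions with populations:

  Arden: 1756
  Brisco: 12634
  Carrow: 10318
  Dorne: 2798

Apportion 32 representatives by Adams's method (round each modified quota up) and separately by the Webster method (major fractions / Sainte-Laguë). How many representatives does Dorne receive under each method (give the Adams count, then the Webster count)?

Adams: Arden 2, Brisco 14, Carrow 12, Dorne 4.
Webster: Arden 2, Brisco 15, Carrow 12, Dorne 3.
Dorne gets 4 under Adams and 3 under Webster.

4 and 3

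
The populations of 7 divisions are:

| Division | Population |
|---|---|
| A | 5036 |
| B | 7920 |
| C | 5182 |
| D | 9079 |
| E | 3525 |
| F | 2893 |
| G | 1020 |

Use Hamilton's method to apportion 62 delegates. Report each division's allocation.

Total 34655; standard divisor 34655/62 ≈ 558.952.
Standard quotas: A 9.0097, B 14.1694, C 9.2709, D 16.2429, E 6.3064, F 5.1758, G 1.8248.
Lower quotas: A 9, B 14, C 9, D 16, E 6, F 5, G 1 (sum 60, leaving 2 seats).
Remainders in descending order: G 0.8248, E 0.3064, C 0.2709, D 0.2429, F 0.1758, B 0.1694, A 0.0097.
Largest remainders: G, E receive the extra seats.

A: 9, B: 14, C: 9, D: 16, E: 7, F: 5, G: 2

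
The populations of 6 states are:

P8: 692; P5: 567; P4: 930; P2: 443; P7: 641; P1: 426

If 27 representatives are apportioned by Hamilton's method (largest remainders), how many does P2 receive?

3

Total 3699; standard divisor 3699/27 = 137.
Standard quotas: P8 5.051, P5 4.139, P4 6.788, P2 3.234, P7 4.679, P1 3.109.
Lower quotas: P8 5, P5 4, P4 6, P2 3, P7 4, P1 3 (sum 25, leaving 2 seats).
Remainders in descending order: P4 0.788, P7 0.679, P2 0.234, P5 0.139, P1 0.109, P8 0.051.
Largest remainders: P4, P7 receive the extra seats.
P2 receives 3.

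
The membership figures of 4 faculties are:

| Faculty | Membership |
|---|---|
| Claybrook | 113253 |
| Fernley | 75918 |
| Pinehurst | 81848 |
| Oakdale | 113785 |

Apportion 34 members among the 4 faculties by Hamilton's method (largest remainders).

The standard divisor is 384804/34 ≈ 11317.765.
Standard quotas: Claybrook 10.0067, Fernley 6.7079, Pinehurst 7.2318, Oakdale 10.0537.
Lower quotas: Claybrook 10, Fernley 6, Pinehurst 7, Oakdale 10 (sum 33, leaving 1 seat).
Remainders in descending order: Fernley 0.7079, Pinehurst 0.2318, Oakdale 0.0537, Claybrook 0.0067.
Largest remainder: Fernley receives the extra seat.

Claybrook 10, Fernley 7, Pinehurst 7, Oakdale 10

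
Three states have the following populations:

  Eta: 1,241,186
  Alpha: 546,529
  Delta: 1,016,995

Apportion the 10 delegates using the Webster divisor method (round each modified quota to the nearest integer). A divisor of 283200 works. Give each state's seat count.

Eta 4; Alpha 2; Delta 4

With modified divisor 283200: modified quotas Eta 4.383, Alpha 1.930, Delta 3.591.
Rounding to the nearest integer: Eta 4, Alpha 2, Delta 4 (total 10).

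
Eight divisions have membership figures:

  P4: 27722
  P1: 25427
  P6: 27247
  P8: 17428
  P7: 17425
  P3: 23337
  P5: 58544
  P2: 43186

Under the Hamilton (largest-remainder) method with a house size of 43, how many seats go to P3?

4

Standard divisor: 240316 ÷ 43 ≈ 5588.744.
Standard quotas: P4 4.9603, P1 4.5497, P6 4.8753, P8 3.1184, P7 3.1179, P3 4.1757, P5 10.4753, P2 7.7273.
Lower quotas: P4 4, P1 4, P6 4, P8 3, P7 3, P3 4, P5 10, P2 7 (sum 39, leaving 4 seats).
Remainders in descending order: P4 0.9603, P6 0.8753, P2 0.7273, P1 0.5497, P5 0.4753, P3 0.1757, P8 0.1184, P7 0.1179.
The surplus seats go to P4, P6, P2, P1.
P3 receives 4.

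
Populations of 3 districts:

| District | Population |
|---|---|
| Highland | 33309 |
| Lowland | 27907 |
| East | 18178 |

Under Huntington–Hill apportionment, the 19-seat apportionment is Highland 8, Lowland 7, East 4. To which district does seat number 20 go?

East

Priority for the next seat is population ÷ (√(s·(s+1))).
Priorities: Highland 3925.503, Lowland 3729.230, East 4064.724.
Highest priority: East.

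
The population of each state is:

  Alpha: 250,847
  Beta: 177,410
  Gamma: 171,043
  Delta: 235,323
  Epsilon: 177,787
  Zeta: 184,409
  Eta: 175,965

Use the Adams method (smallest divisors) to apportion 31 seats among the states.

Alpha: 6, Beta: 4, Gamma: 4, Delta: 5, Epsilon: 4, Zeta: 4, Eta: 4

Standard divisor 1372784/31 ≈ 44283.355; standard quotas: Alpha 5.665, Beta 4.006, Gamma 3.862, Delta 5.314, Epsilon 4.015, Zeta 4.164, Eta 3.974.
Rounding up gives 6, 5, 4, 6, 5, 5, 4 = 35 seats, so the divisor must be adjusted.
With modified divisor 48600: modified quotas Alpha 5.161, Beta 3.650, Gamma 3.519, Delta 4.842, Epsilon 3.658, Zeta 3.794, Eta 3.621.
Rounding up: Alpha 6, Beta 4, Gamma 4, Delta 5, Epsilon 4, Zeta 4, Eta 4 (total 31).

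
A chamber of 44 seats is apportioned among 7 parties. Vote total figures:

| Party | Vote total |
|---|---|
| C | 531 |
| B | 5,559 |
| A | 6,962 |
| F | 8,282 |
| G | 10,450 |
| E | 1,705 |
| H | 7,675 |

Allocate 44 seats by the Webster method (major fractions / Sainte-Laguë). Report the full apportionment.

Standard divisor 41164/44 ≈ 935.545; standard quotas: C 0.568, B 5.942, A 7.442, F 8.853, G 11.170, E 1.822, H 8.204.
Rounding to the nearest integer gives C 1, B 6, A 7, F 9, G 11, E 2, H 8 — total 44, matching the house size, so no adjustment is needed.

C 1, B 6, A 7, F 9, G 11, E 2, H 8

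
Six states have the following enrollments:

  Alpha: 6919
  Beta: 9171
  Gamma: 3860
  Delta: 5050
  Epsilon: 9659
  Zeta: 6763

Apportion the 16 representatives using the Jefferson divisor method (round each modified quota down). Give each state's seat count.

Standard divisor 41422/16 ≈ 2588.875; standard quotas: Alpha 2.673, Beta 3.542, Gamma 1.491, Delta 1.951, Epsilon 3.731, Zeta 2.612.
Rounding down gives 2, 3, 1, 1, 3, 2 = 12 seats, so the divisor must be adjusted.
With modified divisor 2270: modified quotas Alpha 3.048, Beta 4.040, Gamma 1.700, Delta 2.225, Epsilon 4.255, Zeta 2.979.
Rounding down: Alpha 3, Beta 4, Gamma 1, Delta 2, Epsilon 4, Zeta 2 (total 16).

Alpha: 3, Beta: 4, Gamma: 1, Delta: 2, Epsilon: 4, Zeta: 2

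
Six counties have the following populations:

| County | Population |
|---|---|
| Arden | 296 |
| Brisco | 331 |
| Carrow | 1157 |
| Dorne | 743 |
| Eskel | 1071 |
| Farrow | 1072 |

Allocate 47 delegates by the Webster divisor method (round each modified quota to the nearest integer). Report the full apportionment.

Arden 3; Brisco 3; Carrow 12; Dorne 7; Eskel 11; Farrow 11

Standard divisor 4670/47 ≈ 99.362; standard quotas: Arden 2.979, Brisco 3.331, Carrow 11.644, Dorne 7.478, Eskel 10.779, Farrow 10.789.
Rounding to the nearest integer gives Arden 3, Brisco 3, Carrow 12, Dorne 7, Eskel 11, Farrow 11 — total 47, matching the house size, so no adjustment is needed.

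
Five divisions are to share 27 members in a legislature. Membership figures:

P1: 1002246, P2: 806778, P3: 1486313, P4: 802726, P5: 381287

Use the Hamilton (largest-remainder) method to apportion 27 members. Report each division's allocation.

P1=6, P2=5, P3=9, P4=5, P5=2

Standard divisor: 4479350 ÷ 27 ≈ 165901.852.
Standard quotas: P1 6.0412, P2 4.8630, P3 8.9590, P4 4.8386, P5 2.2983.
Lower quotas: P1 6, P2 4, P3 8, P4 4, P5 2 (sum 24, leaving 3 seats).
Remainders in descending order: P3 0.9590, P2 0.8630, P4 0.8386, P5 0.2983, P1 0.0412.
The surplus seats go to P3, P2, P4.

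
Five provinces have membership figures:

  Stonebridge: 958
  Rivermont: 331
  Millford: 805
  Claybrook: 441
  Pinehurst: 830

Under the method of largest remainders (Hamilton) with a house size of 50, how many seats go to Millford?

12

Total 3365; standard divisor 3365/50 ≈ 67.3.
Standard quotas: Stonebridge 14.235, Rivermont 4.918, Millford 11.961, Claybrook 6.553, Pinehurst 12.333.
Lower quotas: Stonebridge 14, Rivermont 4, Millford 11, Claybrook 6, Pinehurst 12 (sum 47, leaving 3 seats).
Remainders in descending order: Millford 0.961, Rivermont 0.918, Claybrook 0.553, Pinehurst 0.333, Stonebridge 0.235.
Largest remainders: Millford, Rivermont, Claybrook receive the extra seats.
Millford receives 12.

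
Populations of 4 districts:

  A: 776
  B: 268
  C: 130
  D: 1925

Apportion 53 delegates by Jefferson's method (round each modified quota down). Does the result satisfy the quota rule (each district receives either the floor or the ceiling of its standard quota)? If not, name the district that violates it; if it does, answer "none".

Standard quotas: A 13.271, B 4.583, C 2.223, D 32.922.
Jefferson allocation: A 13, B 4, C 2, D 34.
D has quota 32.922 (lower 32, upper 33) but receives 34 — outside the quota interval.

D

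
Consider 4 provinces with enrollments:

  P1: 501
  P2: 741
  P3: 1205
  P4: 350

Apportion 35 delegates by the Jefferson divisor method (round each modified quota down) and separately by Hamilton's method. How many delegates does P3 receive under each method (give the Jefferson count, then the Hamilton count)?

16 and 15

Jefferson: P1 6, P2 9, P3 16, P4 4.
Hamilton: P1 6, P2 9, P3 15, P4 5.
P3 gets 16 under Jefferson and 15 under Hamilton.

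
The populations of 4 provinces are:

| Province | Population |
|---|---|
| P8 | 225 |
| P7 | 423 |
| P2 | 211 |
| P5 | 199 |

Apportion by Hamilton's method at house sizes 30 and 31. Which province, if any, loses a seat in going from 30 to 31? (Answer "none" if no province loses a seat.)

none

At 30 seats: P8 6, P7 12, P2 6, P5 6.
At 31 seats: P8 7, P7 12, P2 6, P5 6.
No province's allocation decreased.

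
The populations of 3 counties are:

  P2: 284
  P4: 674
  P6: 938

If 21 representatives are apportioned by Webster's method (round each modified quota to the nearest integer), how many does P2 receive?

3

Standard divisor 1896/21 ≈ 90.286; standard quotas: P2 3.146, P4 7.465, P6 10.389.
Rounding to the nearest integer gives 3, 7, 10 = 20 seats, so the divisor must be adjusted.
With modified divisor 89.6: modified quotas P2 3.170, P4 7.522, P6 10.469.
Rounding to the nearest integer: P2 3, P4 8, P6 10 (total 21).
P2 receives 3.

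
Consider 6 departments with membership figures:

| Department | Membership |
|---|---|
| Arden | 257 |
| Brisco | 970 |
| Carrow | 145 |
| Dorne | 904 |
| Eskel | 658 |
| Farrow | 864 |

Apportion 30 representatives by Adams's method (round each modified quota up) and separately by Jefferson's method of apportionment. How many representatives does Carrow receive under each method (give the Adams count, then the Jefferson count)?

2 and 1

Adams: Arden 2, Brisco 7, Carrow 2, Dorne 7, Eskel 5, Farrow 7.
Jefferson: Arden 2, Brisco 8, Carrow 1, Dorne 7, Eskel 5, Farrow 7.
Carrow gets 2 under Adams and 1 under Jefferson.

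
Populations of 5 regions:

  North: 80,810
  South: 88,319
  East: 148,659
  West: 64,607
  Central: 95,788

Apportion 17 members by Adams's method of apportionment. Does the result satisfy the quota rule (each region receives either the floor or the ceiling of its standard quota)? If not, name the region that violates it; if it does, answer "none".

none

Standard quotas: North 2.873, South 3.140, East 5.285, West 2.297, Central 3.405.
Adams allocation: North 3, South 3, East 5, West 3, Central 3.
Every allocation lies between the lower and upper quota.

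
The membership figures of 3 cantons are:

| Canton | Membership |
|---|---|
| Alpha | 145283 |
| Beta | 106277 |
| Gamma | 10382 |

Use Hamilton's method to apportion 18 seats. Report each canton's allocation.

Total 261942; standard divisor 261942/18 ≈ 14552.333.
Standard quotas: Alpha 9.9835, Beta 7.3031, Gamma 0.7134.
Lower quotas: Alpha 9, Beta 7, Gamma 0 (sum 16, leaving 2 seats).
Remainders in descending order: Alpha 0.9835, Gamma 0.7134, Beta 0.3031.
The surplus seats go to Alpha, Gamma.

Alpha 10, Beta 7, Gamma 1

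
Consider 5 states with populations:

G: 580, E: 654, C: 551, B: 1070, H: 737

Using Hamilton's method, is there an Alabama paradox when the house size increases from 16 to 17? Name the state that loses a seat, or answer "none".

none

At 16 seats: G 3, E 3, C 2, B 5, H 3.
At 17 seats: G 3, E 3, C 3, B 5, H 3.
No state's allocation decreased.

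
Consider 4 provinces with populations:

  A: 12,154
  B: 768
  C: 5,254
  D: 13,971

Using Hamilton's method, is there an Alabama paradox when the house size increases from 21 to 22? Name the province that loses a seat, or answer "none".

B

At 21 seats: A 8, B 1, C 3, D 9.
At 22 seats: A 8, B 0, C 4, D 10.
B drops from 1 to 0.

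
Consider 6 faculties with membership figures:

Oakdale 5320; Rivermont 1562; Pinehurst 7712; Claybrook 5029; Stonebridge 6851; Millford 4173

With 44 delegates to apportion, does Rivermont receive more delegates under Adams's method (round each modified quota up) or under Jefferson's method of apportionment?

Adams: Oakdale 7, Rivermont 3, Pinehurst 11, Claybrook 7, Stonebridge 10, Millford 6.
Jefferson: Oakdale 8, Rivermont 2, Pinehurst 11, Claybrook 7, Stonebridge 10, Millford 6.
Rivermont gets 3 under Adams and 2 under Jefferson.

Adams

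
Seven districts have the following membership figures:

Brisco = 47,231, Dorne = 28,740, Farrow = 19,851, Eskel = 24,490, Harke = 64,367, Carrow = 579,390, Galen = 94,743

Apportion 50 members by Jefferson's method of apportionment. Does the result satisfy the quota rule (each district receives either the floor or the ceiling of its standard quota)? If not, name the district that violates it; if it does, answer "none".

Standard quotas: Brisco 2.750, Dorne 1.673, Farrow 1.156, Eskel 1.426, Harke 3.747, Carrow 33.732, Galen 5.516.
Jefferson allocation: Brisco 2, Dorne 1, Farrow 1, Eskel 1, Harke 4, Carrow 36, Galen 5.
Carrow has quota 33.732 (lower 33, upper 34) but receives 36 — outside the quota interval.

Carrow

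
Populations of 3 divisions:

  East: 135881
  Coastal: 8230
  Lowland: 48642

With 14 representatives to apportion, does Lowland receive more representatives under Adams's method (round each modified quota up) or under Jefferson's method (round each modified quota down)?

Adams: East 9, Coastal 1, Lowland 4.
Jefferson: East 11, Coastal 0, Lowland 3.
Lowland gets 4 under Adams and 3 under Jefferson.

Adams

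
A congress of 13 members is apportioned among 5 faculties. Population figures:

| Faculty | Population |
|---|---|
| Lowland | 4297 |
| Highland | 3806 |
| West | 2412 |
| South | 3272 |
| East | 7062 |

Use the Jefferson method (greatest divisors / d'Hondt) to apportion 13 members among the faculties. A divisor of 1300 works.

With modified divisor 1300: modified quotas Lowland 3.305, Highland 2.928, West 1.855, South 2.517, East 5.432.
Rounding down: Lowland 3, Highland 2, West 1, South 2, East 5 (total 13).

Lowland=3, Highland=2, West=1, South=2, East=5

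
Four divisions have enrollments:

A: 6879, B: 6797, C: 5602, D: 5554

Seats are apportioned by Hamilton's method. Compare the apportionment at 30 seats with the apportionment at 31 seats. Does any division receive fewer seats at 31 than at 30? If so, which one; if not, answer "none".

At 30 seats: A 8, B 8, C 7, D 7.
At 31 seats: A 9, B 8, C 7, D 7.
No division's allocation decreased.

none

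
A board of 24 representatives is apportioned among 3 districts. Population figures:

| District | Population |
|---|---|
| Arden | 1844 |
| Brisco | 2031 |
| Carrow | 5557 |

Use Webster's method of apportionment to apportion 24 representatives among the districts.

Standard divisor 9432/24 ≈ 393; standard quotas: Arden 4.692, Brisco 5.168, Carrow 14.140.
Rounding to the nearest integer gives Arden 5, Brisco 5, Carrow 14 — total 24, matching the house size, so no adjustment is needed.

Arden: 5; Brisco: 5; Carrow: 14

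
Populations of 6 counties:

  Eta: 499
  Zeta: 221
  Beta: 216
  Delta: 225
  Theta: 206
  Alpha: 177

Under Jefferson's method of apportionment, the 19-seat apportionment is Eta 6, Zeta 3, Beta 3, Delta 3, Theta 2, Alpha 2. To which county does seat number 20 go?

Eta

Priority for the next seat is population ÷ (current seats + 1).
Priorities: Eta 71.286, Zeta 55.250, Beta 54.000, Delta 56.250, Theta 68.667, Alpha 59.000.
Highest priority: Eta.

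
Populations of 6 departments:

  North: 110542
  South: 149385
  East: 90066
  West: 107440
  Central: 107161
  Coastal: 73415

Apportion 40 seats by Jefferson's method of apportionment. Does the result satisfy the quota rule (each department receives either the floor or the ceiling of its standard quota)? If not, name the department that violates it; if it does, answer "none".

none

Standard quotas: North 6.930, South 9.366, East 5.647, West 6.736, Central 6.718, Coastal 4.603.
Jefferson allocation: North 7, South 9, East 6, West 7, Central 7, Coastal 4.
Every allocation lies between the lower and upper quota.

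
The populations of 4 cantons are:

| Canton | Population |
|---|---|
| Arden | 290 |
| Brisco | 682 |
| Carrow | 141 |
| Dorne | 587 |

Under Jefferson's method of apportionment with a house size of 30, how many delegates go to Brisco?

12

Standard divisor 1700/30 ≈ 56.667; standard quotas: Arden 5.118, Brisco 12.035, Carrow 2.488, Dorne 10.359.
Rounding down gives 5, 12, 2, 10 = 29 seats, so the divisor must be adjusted.
With modified divisor 53: modified quotas Arden 5.472, Brisco 12.868, Carrow 2.660, Dorne 11.075.
Rounding down: Arden 5, Brisco 12, Carrow 2, Dorne 11 (total 30).
Brisco receives 12.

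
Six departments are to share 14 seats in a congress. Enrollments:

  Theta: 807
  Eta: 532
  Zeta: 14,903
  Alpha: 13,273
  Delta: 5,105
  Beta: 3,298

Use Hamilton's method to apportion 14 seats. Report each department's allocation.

The standard divisor is 37918/14 ≈ 2708.429.
Standard quotas: Theta 0.2980, Eta 0.1964, Zeta 5.5025, Alpha 4.9006, Delta 1.8849, Beta 1.2177.
Lower quotas: Theta 0, Eta 0, Zeta 5, Alpha 4, Delta 1, Beta 1 (sum 11, leaving 3 seats).
Remainders in descending order: Alpha 0.9006, Delta 0.8849, Zeta 0.5025, Theta 0.2980, Beta 0.2177, Eta 0.1964.
The surplus seats go to Alpha, Delta, Zeta.

Theta 0, Eta 0, Zeta 6, Alpha 5, Delta 2, Beta 1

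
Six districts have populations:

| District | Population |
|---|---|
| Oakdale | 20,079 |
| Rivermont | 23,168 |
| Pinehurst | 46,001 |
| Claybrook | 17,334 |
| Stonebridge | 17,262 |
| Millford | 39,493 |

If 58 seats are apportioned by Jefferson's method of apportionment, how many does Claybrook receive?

6

Standard divisor 163337/58 ≈ 2816.155; standard quotas: Oakdale 7.130, Rivermont 8.227, Pinehurst 16.335, Claybrook 6.155, Stonebridge 6.130, Millford 14.024.
Rounding down gives 7, 8, 16, 6, 6, 14 = 57 seats, so the divisor must be adjusted.
With modified divisor 2700: modified quotas Oakdale 7.437, Rivermont 8.581, Pinehurst 17.037, Claybrook 6.420, Stonebridge 6.393, Millford 14.627.
Rounding down: Oakdale 7, Rivermont 8, Pinehurst 17, Claybrook 6, Stonebridge 6, Millford 14 (total 58).
Claybrook receives 6.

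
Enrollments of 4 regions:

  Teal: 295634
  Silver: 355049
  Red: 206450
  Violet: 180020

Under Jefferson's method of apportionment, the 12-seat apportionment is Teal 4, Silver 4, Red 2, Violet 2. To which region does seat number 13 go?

Silver

Priority for the next seat is population ÷ (current seats + 1).
Priorities: Teal 59126.800, Silver 71009.800, Red 68816.667, Violet 60006.667.
Highest priority: Silver.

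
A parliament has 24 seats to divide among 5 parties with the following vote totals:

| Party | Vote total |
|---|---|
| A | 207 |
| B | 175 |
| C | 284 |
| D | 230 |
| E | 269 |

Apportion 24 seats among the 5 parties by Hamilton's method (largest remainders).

A 4, B 4, C 6, D 5, E 5

Total 1165; standard divisor 1165/24 ≈ 48.542.
Standard quotas: A 4.264, B 3.605, C 5.851, D 4.738, E 5.542.
Lower quotas: A 4, B 3, C 5, D 4, E 5 (sum 21, leaving 3 seats).
Remainders in descending order: C 0.851, D 0.738, B 0.605, E 0.542, A 0.264.
The surplus seats go to C, D, B.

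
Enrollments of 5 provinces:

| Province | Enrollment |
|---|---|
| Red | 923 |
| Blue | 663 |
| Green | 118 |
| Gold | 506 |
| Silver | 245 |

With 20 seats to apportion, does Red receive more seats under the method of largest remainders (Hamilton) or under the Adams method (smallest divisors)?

Hamilton

Hamilton: Red 8, Blue 5, Green 1, Gold 4, Silver 2.
Adams: Red 7, Blue 6, Green 1, Gold 4, Silver 2.
Red gets 8 under Hamilton and 7 under Adams.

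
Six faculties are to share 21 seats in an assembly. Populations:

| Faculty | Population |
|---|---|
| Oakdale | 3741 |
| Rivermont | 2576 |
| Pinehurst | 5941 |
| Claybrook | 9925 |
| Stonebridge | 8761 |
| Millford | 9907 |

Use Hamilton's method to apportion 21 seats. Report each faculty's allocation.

Oakdale 2; Rivermont 1; Pinehurst 3; Claybrook 5; Stonebridge 5; Millford 5

Standard divisor: 40851 ÷ 21 ≈ 1945.286.
Standard quotas: Oakdale 1.9231, Rivermont 1.3242, Pinehurst 3.0541, Claybrook 5.1021, Stonebridge 4.5037, Millford 5.0928.
Lower quotas: Oakdale 1, Rivermont 1, Pinehurst 3, Claybrook 5, Stonebridge 4, Millford 5 (sum 19, leaving 2 seats).
Remainders in descending order: Oakdale 0.9231, Stonebridge 0.5037, Rivermont 0.3242, Claybrook 0.1021, Millford 0.0928, Pinehurst 0.0541.
The surplus seats go to Oakdale, Stonebridge.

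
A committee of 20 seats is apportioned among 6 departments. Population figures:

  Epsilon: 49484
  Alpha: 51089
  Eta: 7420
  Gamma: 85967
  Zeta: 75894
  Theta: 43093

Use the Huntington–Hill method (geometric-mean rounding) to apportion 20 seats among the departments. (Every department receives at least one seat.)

With divisor 16333: modified quotas Epsilon 3.030, Alpha 3.128, Eta 0.454, Gamma 5.263, Zeta 4.647, Theta 2.638.
Geometric-mean thresholds: Epsilon √(3·4)=3.464, Alpha √(3·4)=3.464, Eta (min 1), Gamma √(5·6)=5.477, Zeta √(4·5)=4.472, Theta √(2·3)=2.449.
Each quota rounded against its threshold gives Epsilon 3, Alpha 3, Eta 1, Gamma 5, Zeta 5, Theta 3 (total 20).

Epsilon: 3, Alpha: 3, Eta: 1, Gamma: 5, Zeta: 5, Theta: 3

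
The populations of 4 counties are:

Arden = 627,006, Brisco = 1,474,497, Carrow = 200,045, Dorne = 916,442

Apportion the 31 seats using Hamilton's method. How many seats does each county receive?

Arden: 6, Brisco: 14, Carrow: 2, Dorne: 9

The standard divisor is 3217990/31 ≈ 103806.129.
Standard quotas: Arden 6.0402, Brisco 14.2043, Carrow 1.9271, Dorne 8.8284.
Lower quotas: Arden 6, Brisco 14, Carrow 1, Dorne 8 (sum 29, leaving 2 seats).
Remainders in descending order: Carrow 0.9271, Dorne 0.8284, Brisco 0.2043, Arden 0.0402.
The surplus seats go to Carrow, Dorne.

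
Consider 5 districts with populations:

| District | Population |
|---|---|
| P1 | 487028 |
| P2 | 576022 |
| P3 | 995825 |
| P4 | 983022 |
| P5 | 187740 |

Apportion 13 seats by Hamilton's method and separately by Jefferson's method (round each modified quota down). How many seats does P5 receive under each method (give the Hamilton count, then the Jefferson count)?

1 and 0

Hamilton: P1 2, P2 2, P3 4, P4 4, P5 1.
Jefferson: P1 2, P2 2, P3 5, P4 4, P5 0.
P5 gets 1 under Hamilton and 0 under Jefferson.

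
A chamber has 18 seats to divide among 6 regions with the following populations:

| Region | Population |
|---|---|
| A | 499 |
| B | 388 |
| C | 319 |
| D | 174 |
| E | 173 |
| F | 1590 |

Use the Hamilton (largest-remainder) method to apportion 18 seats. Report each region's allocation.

The standard divisor is 3143/18 ≈ 174.611.
Standard quotas: A 2.858, B 2.222, C 1.827, D 0.997, E 0.991, F 9.106.
Lower quotas: A 2, B 2, C 1, D 0, E 0, F 9 (sum 14, leaving 4 seats).
Remainders in descending order: D 0.997, E 0.991, A 0.858, C 0.827, B 0.222, F 0.106.
Largest remainders: D, E, A, C receive the extra seats.

A 3, B 2, C 2, D 1, E 1, F 9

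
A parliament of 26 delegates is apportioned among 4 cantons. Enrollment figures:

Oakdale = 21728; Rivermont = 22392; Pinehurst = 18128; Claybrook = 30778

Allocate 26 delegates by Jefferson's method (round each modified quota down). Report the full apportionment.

Oakdale: 6; Rivermont: 6; Pinehurst: 5; Claybrook: 9

Standard divisor 93026/26 ≈ 3577.923; standard quotas: Oakdale 6.073, Rivermont 6.258, Pinehurst 5.067, Claybrook 8.602.
Rounding down gives 6, 6, 5, 8 = 25 seats, so the divisor must be adjusted.
With modified divisor 3300: modified quotas Oakdale 6.584, Rivermont 6.785, Pinehurst 5.493, Claybrook 9.327.
Rounding down: Oakdale 6, Rivermont 6, Pinehurst 5, Claybrook 9 (total 26).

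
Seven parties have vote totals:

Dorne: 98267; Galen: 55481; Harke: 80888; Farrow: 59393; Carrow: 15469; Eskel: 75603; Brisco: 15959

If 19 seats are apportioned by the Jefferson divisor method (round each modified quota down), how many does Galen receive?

3

Standard divisor 401060/19 ≈ 21108.421; standard quotas: Dorne 4.655, Galen 2.628, Harke 3.832, Farrow 2.814, Carrow 0.733, Eskel 3.582, Brisco 0.756.
Rounding down gives 4, 2, 3, 2, 0, 3, 0 = 14 seats, so the divisor must be adjusted.
With modified divisor 17400: modified quotas Dorne 5.648, Galen 3.189, Harke 4.649, Farrow 3.413, Carrow 0.889, Eskel 4.345, Brisco 0.917.
Rounding down: Dorne 5, Galen 3, Harke 4, Farrow 3, Carrow 0, Eskel 4, Brisco 0 (total 19).
Galen receives 3.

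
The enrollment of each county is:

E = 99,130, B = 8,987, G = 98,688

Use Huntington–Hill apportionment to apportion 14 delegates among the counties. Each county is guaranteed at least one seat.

E 7, B 1, G 6

With divisor 15262: modified quotas E 6.495, B 0.589, G 6.466.
Geometric-mean thresholds: E √(6·7)=6.481, B (min 1), G √(6·7)=6.481.
Each quota rounded against its threshold gives E 7, B 1, G 6 (total 14).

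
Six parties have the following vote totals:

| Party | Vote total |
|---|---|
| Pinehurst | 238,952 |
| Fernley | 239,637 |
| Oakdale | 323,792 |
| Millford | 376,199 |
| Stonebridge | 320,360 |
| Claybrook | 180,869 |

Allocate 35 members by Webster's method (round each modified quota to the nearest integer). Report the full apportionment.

Standard divisor 1679809/35 ≈ 47994.543; standard quotas: Pinehurst 4.979, Fernley 4.993, Oakdale 6.746, Millford 7.838, Stonebridge 6.675, Claybrook 3.769.
Rounding to the nearest integer gives 5, 5, 7, 8, 7, 4 = 36 seats, so the divisor must be adjusted.
With modified divisor 49600: modified quotas Pinehurst 4.818, Fernley 4.831, Oakdale 6.528, Millford 7.585, Stonebridge 6.459, Claybrook 3.647.
Rounding to the nearest integer: Pinehurst 5, Fernley 5, Oakdale 7, Millford 8, Stonebridge 6, Claybrook 4 (total 35).

Pinehurst 5; Fernley 5; Oakdale 7; Millford 8; Stonebridge 6; Claybrook 4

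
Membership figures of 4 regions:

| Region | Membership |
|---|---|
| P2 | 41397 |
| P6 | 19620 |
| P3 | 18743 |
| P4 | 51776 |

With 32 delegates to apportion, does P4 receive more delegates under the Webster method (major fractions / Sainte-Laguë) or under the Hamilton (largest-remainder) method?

Webster: P2 10, P6 5, P3 5, P4 12.
Hamilton: P2 10, P6 5, P3 4, P4 13.
P4 gets 12 under Webster and 13 under Hamilton.

Hamilton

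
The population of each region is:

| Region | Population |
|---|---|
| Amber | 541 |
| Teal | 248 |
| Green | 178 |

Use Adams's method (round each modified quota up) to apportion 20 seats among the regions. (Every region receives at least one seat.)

Standard divisor 967/20 ≈ 48.35; standard quotas: Amber 11.189, Teal 5.129, Green 3.681.
Rounding up gives 12, 6, 4 = 22 seats, so the divisor must be adjusted.
With modified divisor 50: modified quotas Amber 10.820, Teal 4.960, Green 3.560.
Rounding up: Amber 11, Teal 5, Green 4 (total 20).

Amber=11, Teal=5, Green=4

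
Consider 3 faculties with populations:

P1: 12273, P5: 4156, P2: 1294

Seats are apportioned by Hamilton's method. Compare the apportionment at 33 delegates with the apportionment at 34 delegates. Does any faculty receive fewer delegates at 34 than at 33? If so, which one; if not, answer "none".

At 33 seats: P1 23, P5 8, P2 2.
At 34 seats: P1 24, P5 8, P2 2.
No faculty's allocation decreased.

none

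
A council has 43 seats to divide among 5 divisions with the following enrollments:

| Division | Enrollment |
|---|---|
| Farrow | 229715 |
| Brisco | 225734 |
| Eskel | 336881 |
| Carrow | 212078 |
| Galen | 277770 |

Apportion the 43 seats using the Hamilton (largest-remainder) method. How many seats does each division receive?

The standard divisor is 1282178/43 ≈ 29818.093.
Standard quotas: Farrow 7.7039, Brisco 7.5704, Eskel 11.2979, Carrow 7.1124, Galen 9.3155.
Lower quotas: Farrow 7, Brisco 7, Eskel 11, Carrow 7, Galen 9 (sum 41, leaving 2 seats).
Remainders in descending order: Farrow 0.7039, Brisco 0.5704, Galen 0.3155, Eskel 0.2979, Carrow 0.1124.
The surplus seats go to Farrow, Brisco.

Farrow: 8; Brisco: 8; Eskel: 11; Carrow: 7; Galen: 9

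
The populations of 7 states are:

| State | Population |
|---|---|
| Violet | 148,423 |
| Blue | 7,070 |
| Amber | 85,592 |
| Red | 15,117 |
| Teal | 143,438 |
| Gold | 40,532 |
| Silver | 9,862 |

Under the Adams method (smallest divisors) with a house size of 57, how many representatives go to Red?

2

Standard divisor 450034/57 ≈ 7895.333; standard quotas: Violet 18.799, Blue 0.895, Amber 10.841, Red 1.915, Teal 18.167, Gold 5.134, Silver 1.249.
Rounding up gives 19, 1, 11, 2, 19, 6, 2 = 60 seats, so the divisor must be adjusted.
With modified divisor 8300: modified quotas Violet 17.882, Blue 0.852, Amber 10.312, Red 1.821, Teal 17.282, Gold 4.883, Silver 1.188.
Rounding up: Violet 18, Blue 1, Amber 11, Red 2, Teal 18, Gold 5, Silver 2 (total 57).
Red receives 2.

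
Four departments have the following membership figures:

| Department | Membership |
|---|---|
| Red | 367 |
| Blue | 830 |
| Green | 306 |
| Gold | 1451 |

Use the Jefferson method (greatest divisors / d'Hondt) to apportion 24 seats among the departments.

Red=3, Blue=7, Green=2, Gold=12

Standard divisor 2954/24 ≈ 123.083; standard quotas: Red 2.982, Blue 6.743, Green 2.486, Gold 11.789.
Rounding down gives 2, 6, 2, 11 = 21 seats, so the divisor must be adjusted.
With modified divisor 115: modified quotas Red 3.191, Blue 7.217, Green 2.661, Gold 12.617.
Rounding down: Red 3, Blue 7, Green 2, Gold 12 (total 24).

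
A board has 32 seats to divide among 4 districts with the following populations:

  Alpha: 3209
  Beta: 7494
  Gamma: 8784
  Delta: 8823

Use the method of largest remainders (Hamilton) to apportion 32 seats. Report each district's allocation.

Alpha=4, Beta=8, Gamma=10, Delta=10

Total 28310; standard divisor 28310/32 ≈ 884.688.
Standard quotas: Alpha 3.6273, Beta 8.4708, Gamma 9.9289, Delta 9.9730.
Lower quotas: Alpha 3, Beta 8, Gamma 9, Delta 9 (sum 29, leaving 3 seats).
Remainders in descending order: Delta 0.9730, Gamma 0.9289, Alpha 0.6273, Beta 0.4708.
The surplus seats go to Delta, Gamma, Alpha.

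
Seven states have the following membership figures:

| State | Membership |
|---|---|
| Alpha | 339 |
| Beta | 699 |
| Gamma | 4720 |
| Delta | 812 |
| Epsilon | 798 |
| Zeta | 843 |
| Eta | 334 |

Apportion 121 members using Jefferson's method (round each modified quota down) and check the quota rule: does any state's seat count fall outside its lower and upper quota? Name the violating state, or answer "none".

Standard quotas: Alpha 4.800, Beta 9.898, Gamma 66.837, Delta 11.498, Epsilon 11.300, Zeta 11.937, Eta 4.730.
Jefferson allocation: Alpha 4, Beta 10, Gamma 69, Delta 11, Epsilon 11, Zeta 12, Eta 4.
Gamma has quota 66.837 (lower 66, upper 67) but receives 69 — outside the quota interval.

Gamma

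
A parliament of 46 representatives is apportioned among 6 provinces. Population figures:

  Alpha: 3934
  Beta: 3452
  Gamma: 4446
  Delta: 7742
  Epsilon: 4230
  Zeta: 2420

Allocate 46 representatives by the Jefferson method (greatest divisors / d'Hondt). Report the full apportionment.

Alpha=7, Beta=6, Gamma=8, Delta=14, Epsilon=7, Zeta=4

Standard divisor 26224/46 ≈ 570.087; standard quotas: Alpha 6.901, Beta 6.055, Gamma 7.799, Delta 13.580, Epsilon 7.420, Zeta 4.245.
Rounding down gives 6, 6, 7, 13, 7, 4 = 43 seats, so the divisor must be adjusted.
With modified divisor 540: modified quotas Alpha 7.285, Beta 6.393, Gamma 8.233, Delta 14.337, Epsilon 7.833, Zeta 4.481.
Rounding down: Alpha 7, Beta 6, Gamma 8, Delta 14, Epsilon 7, Zeta 4 (total 46).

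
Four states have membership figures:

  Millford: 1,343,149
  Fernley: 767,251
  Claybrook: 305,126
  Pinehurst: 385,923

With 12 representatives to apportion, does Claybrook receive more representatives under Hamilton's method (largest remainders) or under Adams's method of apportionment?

Hamilton: Millford 6, Fernley 3, Claybrook 1, Pinehurst 2.
Adams: Millford 5, Fernley 3, Claybrook 2, Pinehurst 2.
Claybrook gets 1 under Hamilton and 2 under Adams.

Adams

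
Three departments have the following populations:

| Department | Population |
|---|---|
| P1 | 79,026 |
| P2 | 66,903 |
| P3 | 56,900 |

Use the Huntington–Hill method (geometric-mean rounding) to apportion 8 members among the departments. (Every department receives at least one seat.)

With divisor 25271: modified quotas P1 3.127, P2 2.647, P3 2.252.
Geometric-mean thresholds: P1 √(3·4)=3.464, P2 √(2·3)=2.449, P3 √(2·3)=2.449.
Each quota rounded against its threshold gives P1 3, P2 3, P3 2 (total 8).

P1 3, P2 3, P3 2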